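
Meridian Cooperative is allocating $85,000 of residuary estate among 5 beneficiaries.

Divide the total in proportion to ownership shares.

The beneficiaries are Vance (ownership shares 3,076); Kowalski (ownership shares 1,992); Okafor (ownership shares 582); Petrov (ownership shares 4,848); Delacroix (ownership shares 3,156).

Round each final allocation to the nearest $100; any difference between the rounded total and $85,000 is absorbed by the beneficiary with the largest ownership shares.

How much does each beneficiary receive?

Ownership shares total: 3,076 + 1,992 + 582 + 4,848 + 3,156 = 13,654.
Proportional shares: Vance 19,148.97; Kowalski 12,400.76; Okafor 3,623.11; Petrov 30,180.17; Delacroix 19,646.99.
At nearest $100: Vance $19,100; Kowalski $12,400; Okafor $3,600; Petrov $30,200; Delacroix $19,600. Sum = $84,900.
Difference $85,000 − $84,900 = +$100 applied to largest ownership shares (Petrov): Petrov becomes $30,300.

Vance: $19,100 | Kowalski: $12,400 | Okafor: $3,600 | Petrov: $30,300 | Delacroix: $19,600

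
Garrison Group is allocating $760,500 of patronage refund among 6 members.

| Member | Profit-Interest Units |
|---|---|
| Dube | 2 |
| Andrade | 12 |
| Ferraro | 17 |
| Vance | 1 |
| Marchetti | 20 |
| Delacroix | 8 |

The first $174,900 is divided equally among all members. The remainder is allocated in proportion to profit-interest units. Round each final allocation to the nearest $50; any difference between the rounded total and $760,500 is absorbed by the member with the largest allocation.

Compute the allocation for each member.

Equal tier: $174,900 ÷ 6 = $29,150 apiece.
Remainder $585,600 by profit-interest units (total 60): Dube 19,520.00 → $19,500; Andrade 117,120.00 → $117,100; Ferraro 165,920.00 → $165,900; Vance 9,760.00 → $9,750; Marchetti 195,200.00 → $195,200; Delacroix 78,080.00 → $78,100.
Rounding difference +$50 on remainder applied to Marchetti.
Totals: Dube $29,150 + $19,500 = $48,650; Andrade $29,150 + $117,100 = $146,250; Ferraro $29,150 + $165,900 = $195,050; Vance $29,150 + $9,750 = $38,900; Marchetti $29,150 + $195,250 = $224,400; Delacroix $29,150 + $78,100 = $107,250.

Dube: $48,650 · Andrade: $146,250 · Ferraro: $195,050 · Vance: $38,900 · Marchetti: $224,400 · Delacroix: $107,250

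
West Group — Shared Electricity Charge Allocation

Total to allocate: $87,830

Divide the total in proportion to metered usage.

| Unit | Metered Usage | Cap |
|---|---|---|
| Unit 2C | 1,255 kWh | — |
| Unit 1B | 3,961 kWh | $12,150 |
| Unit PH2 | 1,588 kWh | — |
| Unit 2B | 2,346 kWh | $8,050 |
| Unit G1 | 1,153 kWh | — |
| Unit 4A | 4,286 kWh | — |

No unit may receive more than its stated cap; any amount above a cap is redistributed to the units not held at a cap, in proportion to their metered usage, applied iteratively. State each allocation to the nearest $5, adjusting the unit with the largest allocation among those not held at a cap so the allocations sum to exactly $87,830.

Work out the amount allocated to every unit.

Unit 2C: $10,250 · Unit 1B: $12,150 · Unit PH2: $12,965 · Unit 2B: $8,050 · Unit G1: $9,415 · Unit 4A: $35,000

Combined metered usage = 14,589.
Pro-rata shares before constraints: Unit 2C 7,555.46; Unit 1B 23,846.37; Unit PH2 9,560.22; Unit 2B 14,123.60; Unit G1 6,941.39; Unit 4A 25,802.96.
Held at cap: Unit 1B ($12,150), Unit 2B ($8,050); balance $67,630 reallocated over remaining metered usage 8,282.
Redistributed shares: Unit 2C 10,248.21 → $10,250; Unit PH2 12,967.45 → $12,965; Unit G1 9,415.28 → $9,415; Unit 4A 34,999.06 → $35,000.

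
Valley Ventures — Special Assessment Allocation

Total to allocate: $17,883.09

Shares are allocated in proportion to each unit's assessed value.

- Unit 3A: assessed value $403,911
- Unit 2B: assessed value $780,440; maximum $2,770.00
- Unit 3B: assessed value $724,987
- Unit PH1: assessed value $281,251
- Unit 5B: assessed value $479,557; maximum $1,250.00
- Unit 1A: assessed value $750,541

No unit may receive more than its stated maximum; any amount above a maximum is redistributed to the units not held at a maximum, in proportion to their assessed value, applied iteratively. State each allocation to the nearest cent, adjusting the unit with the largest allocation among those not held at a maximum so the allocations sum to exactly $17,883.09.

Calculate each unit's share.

Unit 3A: $2,591.51; Unit 2B: $2,770.00; Unit 3B: $4,651.55; Unit PH1: $1,804.52; Unit 5B: $1,250.00; Unit 1A: $4,815.51

Sum of assessed value: 3,420,687.
Unconstrained shares: Unit 3A 2,111.6158; Unit 2B 4,080.0806; Unit 3B 3,790.1766; Unit PH1 1,470.3587; Unit 5B 2,507.0873; Unit 1A 3,923.7709.
Capped: Unit 2B ($2,770.00), Unit 5B ($1,250.00); remaining pool $13,863.09 reallocated over remaining assessed value 2,160,690.
Remaining shares: Unit 3A 2,591.5122 → $2,591.51; Unit 3B 4,651.5511 → $4,651.55; Unit PH1 1,804.5198 → $1,804.52; Unit 1A 4,815.5068 → $4,815.51.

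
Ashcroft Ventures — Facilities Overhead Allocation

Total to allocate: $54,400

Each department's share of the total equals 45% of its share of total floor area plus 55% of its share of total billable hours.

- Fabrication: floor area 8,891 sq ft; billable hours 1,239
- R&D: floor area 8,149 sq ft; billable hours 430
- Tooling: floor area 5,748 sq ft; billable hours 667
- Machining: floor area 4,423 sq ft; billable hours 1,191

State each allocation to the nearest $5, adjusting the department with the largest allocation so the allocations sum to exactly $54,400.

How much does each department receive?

Totals — floor area 27,211, billable hours 3,527.
Composite weights (45% floor area + 55% billable hours): Fabrication 0.3402; R&D 0.2018; Tooling 0.1991; Machining 0.2589.
Pro-rata amounts: Fabrication 18,509.26; R&D 10,978.88; Tooling 10,829.36; Machining 14,082.499.
After rounding ($5): Fabrication $18,510; R&D $10,980; Tooling $10,830; Machining $14,080. Sum = $54,400.
Sum already equals the total — no adjustment.

Fabrication: $18,510 · R&D: $10,980 · Tooling: $10,830 · Machining: $14,080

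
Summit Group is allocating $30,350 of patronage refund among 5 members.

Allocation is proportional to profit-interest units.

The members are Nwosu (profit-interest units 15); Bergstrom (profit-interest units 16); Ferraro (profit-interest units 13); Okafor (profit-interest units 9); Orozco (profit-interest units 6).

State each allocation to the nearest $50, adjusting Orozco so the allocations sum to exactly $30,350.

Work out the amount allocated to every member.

Profit-interest units total: 59.
Raw shares: Nwosu 15/59 × $30,350 = 7,716.10; Bergstrom 16/59 × $30,350 = 8,230.51; Ferraro 13/59 × $30,350 = 6,687.29; Okafor 9/59 × $30,350 = 4,629.66; Orozco 6/59 × $30,350 = 3,086.44.
After rounding ($50): Nwosu $7,700; Bergstrom $8,250; Ferraro $6,700; Okafor $4,650; Orozco $3,100. Sum = $30,400.
Difference $30,350 − $30,400 = −$50 applied to Orozco: Orozco becomes $3,050.

Nwosu: $7,700; Bergstrom: $8,250; Ferraro: $6,700; Okafor: $4,650; Orozco: $3,050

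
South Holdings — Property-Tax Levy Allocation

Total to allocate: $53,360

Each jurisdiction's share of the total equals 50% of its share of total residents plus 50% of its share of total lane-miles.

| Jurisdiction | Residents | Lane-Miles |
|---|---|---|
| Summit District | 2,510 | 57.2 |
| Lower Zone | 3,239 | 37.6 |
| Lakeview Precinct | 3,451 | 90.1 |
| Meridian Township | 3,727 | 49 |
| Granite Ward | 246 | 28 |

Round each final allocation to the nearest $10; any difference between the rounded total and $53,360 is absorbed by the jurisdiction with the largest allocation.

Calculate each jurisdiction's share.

Summit District: $10,910 | Lower Zone: $10,390 | Lakeview Precinct: $16,170 | Meridian Township: $12,540 | Granite Ward: $3,350

Totals — residents 13,173, lane-miles 261.9.
Composite weights (50% residents + 50% lane-miles): Summit District 0.2045; Lower Zone 0.1947; Lakeview Precinct 0.3030; Meridian Township 0.2350; Granite Ward 0.0628.
Raw shares: Summit District 10,910.66; Lower Zone 10,390.47; Lakeview Precinct 16,168.07; Meridian Township 12,540.17; Granite Ward 3,350.62.
Rounded to nearest $10: Summit District $10,910; Lower Zone $10,390; Lakeview Precinct $16,170; Meridian Township $12,540; Granite Ward $3,350. Sum = $53,360.
Sum already equals the total — no adjustment.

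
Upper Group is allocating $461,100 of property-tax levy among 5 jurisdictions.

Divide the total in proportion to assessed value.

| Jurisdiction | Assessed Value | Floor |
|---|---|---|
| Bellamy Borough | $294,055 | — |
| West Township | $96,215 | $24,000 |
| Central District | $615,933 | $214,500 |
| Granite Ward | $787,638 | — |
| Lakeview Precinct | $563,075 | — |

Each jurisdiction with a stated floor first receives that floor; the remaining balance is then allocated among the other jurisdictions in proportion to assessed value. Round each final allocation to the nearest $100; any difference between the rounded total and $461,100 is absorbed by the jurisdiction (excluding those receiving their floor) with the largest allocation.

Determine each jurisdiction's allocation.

Bellamy Borough: $39,800 | West Township: $24,000 | Central District: $214,500 | Granite Ward: $106,600 | Lakeview Precinct: $76,200

Guaranteed amounts: West Township $24,000; Central District $214,500. Balance $222,600.
Balance split over remaining assessed value 1,644,768: Bellamy Borough 39,796.89 → $39,800; Granite Ward 106,597.54 → $106,600; Lakeview Precinct 76,205.58 → $76,200.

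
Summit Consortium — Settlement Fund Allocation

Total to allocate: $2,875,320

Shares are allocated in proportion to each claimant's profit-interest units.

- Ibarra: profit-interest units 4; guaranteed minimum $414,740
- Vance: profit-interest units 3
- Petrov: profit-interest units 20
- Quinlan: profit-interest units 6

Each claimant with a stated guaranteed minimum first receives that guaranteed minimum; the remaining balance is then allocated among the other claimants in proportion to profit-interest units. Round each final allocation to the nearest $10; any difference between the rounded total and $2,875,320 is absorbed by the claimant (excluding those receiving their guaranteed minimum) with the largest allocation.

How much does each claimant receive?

Guaranteed amounts: Ibarra $414,740. Balance $2,460,580.
Balance split over remaining profit-interest units 29: Vance 254,542.76 → $254,540; Petrov 1,696,951.72 → $1,696,950; Quinlan 509,085.52 → $509,090.

Ibarra: $414,740 | Vance: $254,540 | Petrov: $1,696,950 | Quinlan: $509,090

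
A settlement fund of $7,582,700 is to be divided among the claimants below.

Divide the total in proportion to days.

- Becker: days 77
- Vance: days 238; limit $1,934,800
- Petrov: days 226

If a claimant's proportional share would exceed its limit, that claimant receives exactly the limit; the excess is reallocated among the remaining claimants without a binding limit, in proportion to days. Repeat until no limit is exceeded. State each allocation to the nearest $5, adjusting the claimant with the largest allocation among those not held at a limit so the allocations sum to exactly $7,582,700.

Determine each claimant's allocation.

Becker: $1,435,275 · Vance: $1,934,800 · Petrov: $4,212,625

Combined days = 541.
Unconstrained shares: Becker 1,079,238.26; Vance 3,335,827.36; Petrov 3,167,634.38.
Cap binds for Vance ($1,934,800); residual $5,647,900 reallocated over remaining days 303.
Redistributed shares: Becker 1,435,274.92 → $1,435,275; Petrov 4,212,625.08 → $4,212,625.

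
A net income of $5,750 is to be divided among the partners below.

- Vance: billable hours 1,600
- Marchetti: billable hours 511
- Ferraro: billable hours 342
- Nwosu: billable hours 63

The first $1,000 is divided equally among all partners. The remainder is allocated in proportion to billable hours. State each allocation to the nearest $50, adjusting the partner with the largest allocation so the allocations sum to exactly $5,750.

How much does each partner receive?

Equal tier: $1,000 ÷ 4 = $250 apiece.
Remainder $4,750 by billable hours (total 2,516): Vance 3,020.67 → $3,000; Marchetti 964.73 → $950; Ferraro 645.67 → $650; Nwosu 118.94 → $100.
Rounding difference +$50 on remainder applied to Vance.
Totals: Vance $250 + $3,050 = $3,300; Marchetti $250 + $950 = $1,200; Ferraro $250 + $650 = $900; Nwosu $250 + $100 = $350.

Vance: $3,300 | Marchetti: $1,200 | Ferraro: $900 | Nwosu: $350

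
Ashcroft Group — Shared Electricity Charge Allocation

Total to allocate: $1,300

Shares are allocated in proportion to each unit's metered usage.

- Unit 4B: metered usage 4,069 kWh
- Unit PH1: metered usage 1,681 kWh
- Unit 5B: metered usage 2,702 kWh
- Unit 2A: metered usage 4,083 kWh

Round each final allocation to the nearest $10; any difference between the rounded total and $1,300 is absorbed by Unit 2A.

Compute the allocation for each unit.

Unit 4B: $420 · Unit PH1: $170 · Unit 5B: $280 · Unit 2A: $430

Combined metered usage = 12,535.
Unrounded shares: Unit 4B 4,069/12,535 × $1,300 = 421.99; Unit PH1 1,681/12,535 × $1,300 = 174.34; Unit 5B 2,702/12,535 × $1,300 = 280.22; Unit 2A 4,083/12,535 × $1,300 = 423.45.
Rounded to nearest $10: Unit 4B $420; Unit PH1 $170; Unit 5B $280; Unit 2A $420. Sum = $1,290.
Difference $1,300 − $1,290 = +$10 applied to Unit 2A: Unit 2A becomes $430.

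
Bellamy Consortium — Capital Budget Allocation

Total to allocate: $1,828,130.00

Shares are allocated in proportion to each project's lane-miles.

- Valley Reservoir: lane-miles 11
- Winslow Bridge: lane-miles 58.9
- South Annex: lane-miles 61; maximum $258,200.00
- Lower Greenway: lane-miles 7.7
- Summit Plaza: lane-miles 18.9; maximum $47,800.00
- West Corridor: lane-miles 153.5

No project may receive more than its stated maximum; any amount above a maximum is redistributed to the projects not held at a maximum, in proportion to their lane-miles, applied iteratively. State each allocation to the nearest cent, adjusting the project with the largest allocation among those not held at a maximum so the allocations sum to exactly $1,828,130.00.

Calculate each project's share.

Valley Reservoir: $72,451.02 | Winslow Bridge: $387,942.26 | South Annex: $258,200.00 | Lower Greenway: $50,715.71 | Summit Plaza: $47,800.00 | West Corridor: $1,011,021.01

Combined lane-miles = 311.
Proportional shares (ignoring caps): Valley Reservoir 64,660.5466; Winslow Bridge 346,227.8360; South Annex 358,572.1222; Lower Greenway 45,262.3826; Summit Plaza 111,098.5756; West Corridor 902,308.5370.
Capped: South Annex ($258,200.00), Summit Plaza ($47,800.00); remaining pool $1,522,130.00 reallocated over remaining lane-miles 231.1.
Redistributed shares: Valley Reservoir 72,451.0169 → $72,451.02; Winslow Bridge 387,942.2631 → $387,942.26; Lower Greenway 50,715.7118 → $50,715.71; West Corridor 1,011,021.0082 → $1,011,021.01.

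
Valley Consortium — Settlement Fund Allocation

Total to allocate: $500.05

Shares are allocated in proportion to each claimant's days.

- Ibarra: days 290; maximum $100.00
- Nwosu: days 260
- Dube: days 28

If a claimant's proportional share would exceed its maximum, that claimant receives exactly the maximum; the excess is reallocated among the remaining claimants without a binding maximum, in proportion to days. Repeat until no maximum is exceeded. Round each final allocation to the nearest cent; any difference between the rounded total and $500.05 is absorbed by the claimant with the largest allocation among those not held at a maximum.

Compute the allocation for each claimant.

Sum of days: 578.
Pro-rata shares before constraints: Ibarra 250.8901; Nwosu 224.9360; Dube 24.2239.
Capped: Ibarra ($100.00); remaining pool $400.05 reallocated over remaining days 288.
Remaining shares: Nwosu 361.1562 → $361.16; Dube 38.8937 → $38.89.

Ibarra: $100.00; Nwosu: $361.16; Dube: $38.89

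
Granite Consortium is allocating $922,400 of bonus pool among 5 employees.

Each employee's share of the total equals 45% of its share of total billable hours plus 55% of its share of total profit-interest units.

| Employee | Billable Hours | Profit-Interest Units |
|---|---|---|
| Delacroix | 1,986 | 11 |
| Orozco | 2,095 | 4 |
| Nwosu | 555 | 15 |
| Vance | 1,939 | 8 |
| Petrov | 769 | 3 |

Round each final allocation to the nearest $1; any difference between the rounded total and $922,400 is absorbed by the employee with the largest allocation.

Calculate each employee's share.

Delacroix: $248,358 · Orozco: $167,903 · Nwosu: $216,973 · Vance: $208,581 · Petrov: $80,585

Totals — billable hours 7,344, profit-interest units 41.
Blended shares (45% billable hours + 55% profit-interest units): Delacroix 0.2693; Orozco 0.1820; Nwosu 0.2352; Vance 0.2261; Petrov 0.0874.
Raw shares: Delacroix 248,358.19; Orozco 167,903.21; Nwosu 216,973.26; Vance 208,580.79; Petrov 80,584.55.
At nearest $1: Delacroix $248,358; Orozco $167,903; Nwosu $216,973; Vance $208,581; Petrov $80,585. Sum = $922,400.
No rounding difference to absorb.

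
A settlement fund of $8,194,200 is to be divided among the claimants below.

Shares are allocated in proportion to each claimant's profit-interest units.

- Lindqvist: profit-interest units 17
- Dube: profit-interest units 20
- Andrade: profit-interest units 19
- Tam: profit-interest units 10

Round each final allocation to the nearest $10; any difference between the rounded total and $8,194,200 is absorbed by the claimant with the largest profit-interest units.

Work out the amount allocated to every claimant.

Lindqvist: $2,110,630 | Dube: $2,483,080 | Andrade: $2,358,940 | Tam: $1,241,550

Profit-interest units total: 17 + 20 + 19 + 10 = 66.
Unrounded shares: Lindqvist 2,110,627.27; Dube 2,483,090.91; Andrade 2,358,936.36; Tam 1,241,545.45.
At nearest $10: Lindqvist $2,110,630; Dube $2,483,090; Andrade $2,358,940; Tam $1,241,550. Sum = $8,194,210.
Difference $8,194,200 − $8,194,210 = −$10 applied to largest profit-interest units (Dube): Dube becomes $2,483,080.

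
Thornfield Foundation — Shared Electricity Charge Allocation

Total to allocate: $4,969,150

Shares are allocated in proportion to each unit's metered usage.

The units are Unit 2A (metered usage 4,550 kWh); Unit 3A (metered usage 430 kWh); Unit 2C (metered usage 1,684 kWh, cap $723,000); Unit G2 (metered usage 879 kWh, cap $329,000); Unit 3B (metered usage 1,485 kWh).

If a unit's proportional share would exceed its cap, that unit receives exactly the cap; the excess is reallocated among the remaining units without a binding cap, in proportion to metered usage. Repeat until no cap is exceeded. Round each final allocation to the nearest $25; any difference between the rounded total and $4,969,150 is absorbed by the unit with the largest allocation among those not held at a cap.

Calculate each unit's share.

Total metered usage = 9,028.
Proportional shares (ignoring caps): Unit 2A 2,504,389.95; Unit 3A 236,678.61; Unit 2C 926,899.49; Unit G2 483,815.11; Unit 3B 817,366.83.
Cap binds for Unit 2C ($723,000), Unit G2 ($329,000); remaining pool $3,917,150 reallocated over remaining metered usage 6,465.
Shares after redistribution: Unit 2A 2,756,849.57 → $2,756,850; Unit 3A 260,537.43 → $260,525; Unit 3B 899,762.99 → $899,775.

Unit 2A: $2,756,850; Unit 3A: $260,525; Unit 2C: $723,000; Unit G2: $329,000; Unit 3B: $899,775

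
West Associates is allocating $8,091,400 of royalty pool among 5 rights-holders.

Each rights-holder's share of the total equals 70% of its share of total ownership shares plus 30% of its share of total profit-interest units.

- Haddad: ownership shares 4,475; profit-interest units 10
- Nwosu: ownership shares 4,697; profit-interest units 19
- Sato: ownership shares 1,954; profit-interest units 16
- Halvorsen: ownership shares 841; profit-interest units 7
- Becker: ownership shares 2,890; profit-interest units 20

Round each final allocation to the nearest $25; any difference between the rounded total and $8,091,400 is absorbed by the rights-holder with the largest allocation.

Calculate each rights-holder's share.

Totals — ownership shares 14,857, profit-interest units 72.
Blended shares (70% ownership shares + 30% profit-interest units): Haddad 0.2525; Nwosu 0.3005; Sato 0.1587; Halvorsen 0.0688; Becker 0.2195.
Proportional shares: Haddad 2,043,159.74; Nwosu 2,431,220.98; Sato 1,284,356.12; Halvorsen 556,616.19; Becker 1,776,046.96.
At nearest $25: Haddad $2,043,150; Nwosu $2,431,225; Sato $1,284,350; Halvorsen $556,625; Becker $1,776,050. Sum = $8,091,400.
No rounding difference to absorb.

Haddad: $2,043,150; Nwosu: $2,431,225; Sato: $1,284,350; Halvorsen: $556,625; Becker: $1,776,050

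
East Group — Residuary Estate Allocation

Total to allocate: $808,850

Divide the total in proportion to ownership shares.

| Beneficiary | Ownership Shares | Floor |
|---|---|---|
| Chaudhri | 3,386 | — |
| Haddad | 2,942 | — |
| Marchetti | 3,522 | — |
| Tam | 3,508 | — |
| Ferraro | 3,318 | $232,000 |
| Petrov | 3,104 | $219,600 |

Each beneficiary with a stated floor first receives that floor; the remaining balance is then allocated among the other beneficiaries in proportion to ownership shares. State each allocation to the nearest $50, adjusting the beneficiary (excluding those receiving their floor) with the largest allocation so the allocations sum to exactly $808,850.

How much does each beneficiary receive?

Chaudhri: $90,550 · Haddad: $78,700 · Marchetti: $94,200 · Tam: $93,800 · Ferraro: $232,000 · Petrov: $219,600

Minimums first: Ferraro $232,000; Petrov $219,600. Balance $357,250.
Balance split over remaining ownership shares 13,358: Chaudhri 90,556.11 → $90,550; Haddad 78,681.65 → $78,700; Marchetti 94,193.33 → $94,200; Tam 93,818.91 → $93,800.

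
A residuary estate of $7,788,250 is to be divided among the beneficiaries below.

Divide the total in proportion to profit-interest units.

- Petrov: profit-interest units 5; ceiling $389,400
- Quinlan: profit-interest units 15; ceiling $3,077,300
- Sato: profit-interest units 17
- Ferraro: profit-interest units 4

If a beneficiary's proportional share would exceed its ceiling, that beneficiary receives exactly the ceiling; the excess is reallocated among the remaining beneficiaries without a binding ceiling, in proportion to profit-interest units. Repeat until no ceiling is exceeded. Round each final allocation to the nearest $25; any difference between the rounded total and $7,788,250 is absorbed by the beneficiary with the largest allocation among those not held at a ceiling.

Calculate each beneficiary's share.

Sum of profit-interest units: 41.
Unconstrained shares: Petrov 949,786.59; Quinlan 2,849,359.76; Sato 3,229,274.39; Ferraro 759,829.27.
Capped: Petrov ($389,400); balance $7,398,850 reallocated over remaining profit-interest units 36.
Capped: Quinlan ($3,077,300); balance $4,321,550 reallocated over remaining profit-interest units 21.
Shares after redistribution: Sato 3,498,397.62 → $3,498,400; Ferraro 823,152.38 → $823,150.

Petrov: $389,400; Quinlan: $3,077,300; Sato: $3,498,400; Ferraro: $823,150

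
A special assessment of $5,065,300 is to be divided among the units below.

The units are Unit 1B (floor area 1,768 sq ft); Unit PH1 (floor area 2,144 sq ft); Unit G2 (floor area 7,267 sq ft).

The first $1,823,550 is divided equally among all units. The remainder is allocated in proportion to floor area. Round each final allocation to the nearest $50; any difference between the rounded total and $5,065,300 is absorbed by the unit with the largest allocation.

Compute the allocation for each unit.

Equal tier: $1,823,550 ÷ 3 = $607,850 apiece.
Remainder $3,241,750 by floor area (total 11,179): Unit 1B 512,694.70 → $512,700; Unit PH1 621,729.31 → $621,750; Unit G2 2,107,325.99 → $2,107,350.
Rounding difference −$50 on remainder applied to Unit G2.
Totals: Unit 1B $607,850 + $512,700 = $1,120,550; Unit PH1 $607,850 + $621,750 = $1,229,600; Unit G2 $607,850 + $2,107,300 = $2,715,150.

Unit 1B: $1,120,550 | Unit PH1: $1,229,600 | Unit G2: $2,715,150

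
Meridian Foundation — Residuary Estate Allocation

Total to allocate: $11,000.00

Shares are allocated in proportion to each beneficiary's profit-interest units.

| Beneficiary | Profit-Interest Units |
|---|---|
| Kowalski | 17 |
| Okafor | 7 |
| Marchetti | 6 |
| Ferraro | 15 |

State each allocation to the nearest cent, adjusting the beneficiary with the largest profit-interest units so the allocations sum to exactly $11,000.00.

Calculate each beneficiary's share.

Kowalski: $4,155.55 | Okafor: $1,711.11 | Marchetti: $1,466.67 | Ferraro: $3,666.67

Total profit-interest units = 17 + 7 + 6 + 15 = 45.
Unrounded shares: Kowalski 4,155.5556; Okafor 1,711.1111; Marchetti 1,466.6667; Ferraro 3,666.6667.
At nearest cent: Kowalski $4,155.56; Okafor $1,711.11; Marchetti $1,466.67; Ferraro $3,666.67. Sum = $11,000.01.
Difference $11,000.00 − $11,000.01 = −$0.01 applied to largest profit-interest units (Kowalski): Kowalski becomes $4,155.55.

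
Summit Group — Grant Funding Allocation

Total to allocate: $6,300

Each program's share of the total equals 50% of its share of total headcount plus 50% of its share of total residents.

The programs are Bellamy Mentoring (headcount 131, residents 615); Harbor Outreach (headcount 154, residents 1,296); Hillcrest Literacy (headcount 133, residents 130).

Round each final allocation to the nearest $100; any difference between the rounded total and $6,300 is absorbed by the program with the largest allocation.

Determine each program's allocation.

Headcount total 418; residents total 2,041.
Composite weights (50% headcount + 50% residents): Bellamy Mentoring 0.3074; Harbor Outreach 0.5017; Hillcrest Literacy 0.1909.
Proportional shares: Bellamy Mentoring 1,936.37; Harbor Outreach 3,160.72; Hillcrest Literacy 1,202.91.
Rounded to nearest $100: Bellamy Mentoring $1,900; Harbor Outreach $3,200; Hillcrest Literacy $1,200. Sum = $6,300.
Rounded total matches; no reconciliation needed.

Bellamy Mentoring: $1,900 · Harbor Outreach: $3,200 · Hillcrest Literacy: $1,200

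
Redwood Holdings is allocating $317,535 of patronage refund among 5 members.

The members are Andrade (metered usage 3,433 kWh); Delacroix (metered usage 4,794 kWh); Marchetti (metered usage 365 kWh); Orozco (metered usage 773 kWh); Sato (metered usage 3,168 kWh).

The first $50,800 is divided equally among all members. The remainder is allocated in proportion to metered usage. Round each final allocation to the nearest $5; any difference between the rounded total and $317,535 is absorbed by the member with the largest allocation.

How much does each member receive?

Equal tier: $50,800 ÷ 5 = $10,160 apiece.
Remainder $266,735 by metered usage (total 12,533): Andrade 73,063.21 → $73,065; Delacroix 102,028.85 → $102,030; Marchetti 7,768.15 → $7,770; Orozco 16,451.46 → $16,450; Sato 67,423.32 → $67,425.
Rounding difference −$5 on remainder applied to Delacroix.
Totals: Andrade $10,160 + $73,065 = $83,225; Delacroix $10,160 + $102,025 = $112,185; Marchetti $10,160 + $7,770 = $17,930; Orozco $10,160 + $16,450 = $26,610; Sato $10,160 + $67,425 = $77,585.

Andrade: $83,225 | Delacroix: $112,185 | Marchetti: $17,930 | Orozco: $26,610 | Sato: $77,585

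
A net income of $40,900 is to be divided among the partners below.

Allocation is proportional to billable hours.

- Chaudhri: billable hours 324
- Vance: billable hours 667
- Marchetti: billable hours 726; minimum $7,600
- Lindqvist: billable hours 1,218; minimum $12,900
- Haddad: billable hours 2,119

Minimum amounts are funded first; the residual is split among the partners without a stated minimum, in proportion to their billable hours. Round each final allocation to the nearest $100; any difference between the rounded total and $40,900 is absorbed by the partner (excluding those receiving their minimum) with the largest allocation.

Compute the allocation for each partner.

Chaudhri: $2,100 | Vance: $4,400 | Marchetti: $7,600 | Lindqvist: $12,900 | Haddad: $13,900

Fund the minimums — Marchetti $7,600; Lindqvist $12,900. Balance $20,400.
Balance split over remaining billable hours 3,110: Chaudhri 2,125.27 → $2,100; Vance 4,375.18 → $4,400; Haddad 13,899.55 → $13,900.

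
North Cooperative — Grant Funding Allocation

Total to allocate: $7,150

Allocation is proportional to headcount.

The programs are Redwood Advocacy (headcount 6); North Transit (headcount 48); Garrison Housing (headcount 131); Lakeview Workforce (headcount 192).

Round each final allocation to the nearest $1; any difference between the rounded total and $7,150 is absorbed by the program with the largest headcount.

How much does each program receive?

Redwood Advocacy: $114 | North Transit: $910 | Garrison Housing: $2,484 | Lakeview Workforce: $3,642

Total headcount = 377.
Proportional shares: Redwood Advocacy 6/377 × $7,150 = 113.79; North Transit 48/377 × $7,150 = 910.34; Garrison Housing 131/377 × $7,150 = 2,484.48; Lakeview Workforce 192/377 × $7,150 = 3,641.38.
After rounding ($1): Redwood Advocacy $114; North Transit $910; Garrison Housing $2,484; Lakeview Workforce $3,641. Sum = $7,149.
Difference $7,150 − $7,149 = +$1 applied to largest headcount (Lakeview Workforce): Lakeview Workforce becomes $3,642.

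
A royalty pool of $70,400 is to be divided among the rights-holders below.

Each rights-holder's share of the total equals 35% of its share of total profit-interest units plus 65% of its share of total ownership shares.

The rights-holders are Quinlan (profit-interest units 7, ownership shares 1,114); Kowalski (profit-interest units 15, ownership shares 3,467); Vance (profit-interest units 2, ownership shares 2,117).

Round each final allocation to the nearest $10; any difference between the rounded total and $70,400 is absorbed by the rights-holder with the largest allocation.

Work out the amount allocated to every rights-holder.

Profit-interest units total 24; ownership shares total 6,698.
Composite weights (35% profit-interest units + 65% ownership shares): Quinlan 0.2102; Kowalski 0.5552; Vance 0.2346.
Pro-rata amounts: Quinlan 14,797.39; Kowalski 39,086.16; Vance 16,516.44.
Rounded to nearest $10: Quinlan $14,800; Kowalski $39,090; Vance $16,520. Sum = $70,410.
Difference $70,400 − $70,410 = −$10 applied to largest allocation (Kowalski): Kowalski becomes $39,080.

Quinlan: $14,800 · Kowalski: $39,080 · Vance: $16,520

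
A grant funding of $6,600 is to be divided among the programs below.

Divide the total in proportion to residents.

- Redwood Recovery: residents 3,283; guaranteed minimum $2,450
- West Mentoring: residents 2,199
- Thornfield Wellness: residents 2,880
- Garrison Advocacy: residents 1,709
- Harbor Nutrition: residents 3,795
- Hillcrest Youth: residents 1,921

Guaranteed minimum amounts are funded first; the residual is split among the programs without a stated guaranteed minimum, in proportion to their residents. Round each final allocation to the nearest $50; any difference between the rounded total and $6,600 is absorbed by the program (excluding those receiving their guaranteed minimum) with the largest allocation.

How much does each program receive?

Guaranteed amounts: Redwood Recovery $2,450. Balance $4,150.
Balance split over remaining residents 12,504: West Mentoring 729.83 → $750; Thornfield Wellness 955.85 → $950; Garrison Advocacy 567.21 → $550; Harbor Nutrition 1,259.54 → $1,250; Hillcrest Youth 637.57 → $650.

Redwood Recovery: $2,450; West Mentoring: $750; Thornfield Wellness: $950; Garrison Advocacy: $550; Harbor Nutrition: $1,250; Hillcrest Youth: $650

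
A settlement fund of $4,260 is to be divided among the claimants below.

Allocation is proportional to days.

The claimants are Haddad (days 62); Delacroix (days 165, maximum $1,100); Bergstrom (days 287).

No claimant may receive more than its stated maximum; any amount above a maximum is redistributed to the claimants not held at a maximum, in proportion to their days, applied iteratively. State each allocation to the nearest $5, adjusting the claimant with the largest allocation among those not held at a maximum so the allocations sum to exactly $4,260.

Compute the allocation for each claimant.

Combined days = 514.
Proportional shares (ignoring caps): Haddad 513.85; Delacroix 1,367.51; Bergstrom 2,378.64.
Cap binds for Delacroix ($1,100); remaining pool $3,160 reallocated over remaining days 349.
Shares after redistribution: Haddad 561.38 → $560; Bergstrom 2,598.62 → $2,600.

Haddad: $560; Delacroix: $1,100; Bergstrom: $2,600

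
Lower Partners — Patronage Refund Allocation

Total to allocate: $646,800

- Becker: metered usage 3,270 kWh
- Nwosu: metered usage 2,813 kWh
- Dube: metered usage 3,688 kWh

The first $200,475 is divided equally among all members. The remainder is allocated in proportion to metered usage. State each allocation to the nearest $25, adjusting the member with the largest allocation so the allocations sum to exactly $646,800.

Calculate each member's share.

Becker: $216,200 · Nwosu: $195,325 · Dube: $235,275

Equal tier: $200,475 ÷ 3 = $66,825 apiece.
Remainder $446,325 by metered usage (total 9,771): Becker 149,368.82 → $149,375; Nwosu 128,493.73 → $128,500; Dube 168,462.45 → $168,450.
Totals: Becker $66,825 + $149,375 = $216,200; Nwosu $66,825 + $128,500 = $195,325; Dube $66,825 + $168,450 = $235,275.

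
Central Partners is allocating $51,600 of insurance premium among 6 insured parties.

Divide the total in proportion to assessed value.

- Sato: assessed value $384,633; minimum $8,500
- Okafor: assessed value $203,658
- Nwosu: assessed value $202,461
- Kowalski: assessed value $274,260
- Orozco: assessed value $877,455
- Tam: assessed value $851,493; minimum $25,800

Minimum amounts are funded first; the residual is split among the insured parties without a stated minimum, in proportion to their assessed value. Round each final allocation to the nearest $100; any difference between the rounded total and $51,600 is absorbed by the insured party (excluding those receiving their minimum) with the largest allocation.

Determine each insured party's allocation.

Sato: $8,500; Okafor: $2,300; Nwosu: $2,200; Kowalski: $3,000; Orozco: $9,800; Tam: $25,800

Guaranteed amounts: Sato $8,500; Tam $25,800. Balance $17,300.
Balance split over remaining assessed value 1,557,834: Okafor 2,261.66 → $2,300; Nwosu 2,248.36 → $2,200; Kowalski 3,045.70 → $3,000; Orozco 9,744.28 → $9,700.
Rounding difference +$100 applied to Orozco → $9,800.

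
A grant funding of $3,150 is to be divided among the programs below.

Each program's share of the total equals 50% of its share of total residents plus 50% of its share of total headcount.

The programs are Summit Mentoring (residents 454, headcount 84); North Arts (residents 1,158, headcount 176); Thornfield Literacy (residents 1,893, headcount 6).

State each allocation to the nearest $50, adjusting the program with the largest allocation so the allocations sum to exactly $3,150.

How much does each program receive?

Summit Mentoring: $700 · North Arts: $1,550 · Thornfield Literacy: $900

Totals — residents 3,505, headcount 266.
Blended shares (50% residents + 50% headcount): Summit Mentoring 0.2227; North Arts 0.4960; Thornfield Literacy 0.2813.
Raw shares: Summit Mentoring 701.38; North Arts 1,562.46; Thornfield Literacy 886.16.
At nearest $50: Summit Mentoring $700; North Arts $1,550; Thornfield Literacy $900. Sum = $3,150.
Rounded total matches; no reconciliation needed.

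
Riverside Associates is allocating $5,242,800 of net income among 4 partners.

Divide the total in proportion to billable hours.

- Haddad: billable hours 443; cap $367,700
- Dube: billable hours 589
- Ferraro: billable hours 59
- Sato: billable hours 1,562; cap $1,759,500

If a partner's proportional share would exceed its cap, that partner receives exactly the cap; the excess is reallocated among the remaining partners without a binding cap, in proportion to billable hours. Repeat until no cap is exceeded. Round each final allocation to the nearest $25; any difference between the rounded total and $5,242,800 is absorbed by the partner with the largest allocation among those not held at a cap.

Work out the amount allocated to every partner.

Haddad: $367,700 · Dube: $2,831,925 · Ferraro: $283,675 · Sato: $1,759,500

Billable hours total: 2,653.
Unconstrained shares: Haddad 875,446.81; Dube 1,163,968.79; Ferraro 116,594.50; Sato 3,086,789.90.
Capped: Haddad ($367,700), Sato ($1,759,500); residual $3,115,600 reallocated over remaining billable hours 648.
Remaining shares: Dube 2,831,926.54 → $2,831,925; Ferraro 283,673.46 → $283,675.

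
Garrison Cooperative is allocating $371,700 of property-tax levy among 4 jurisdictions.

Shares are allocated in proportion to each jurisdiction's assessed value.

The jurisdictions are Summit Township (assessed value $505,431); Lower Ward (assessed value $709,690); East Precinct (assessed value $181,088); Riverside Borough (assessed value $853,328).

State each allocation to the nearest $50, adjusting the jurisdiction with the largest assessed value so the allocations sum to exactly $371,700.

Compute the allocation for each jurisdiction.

Sum of assessed value: 2,249,537.
Raw shares: Summit Township 505,431/2,249,537 × $371,700 = 83,514.39; Lower Ward 709,690/2,249,537 × $371,700 = 117,264.92; East Precinct 181,088/2,249,537 × $371,700 = 29,921.89; Riverside Borough 853,328/2,249,537 × $371,700 = 140,998.80.
After rounding ($50): Summit Township $83,500; Lower Ward $117,250; East Precinct $29,900; Riverside Borough $141,000. Sum = $371,650.
Difference $371,700 − $371,650 = +$50 applied to largest assessed value (Riverside Borough): Riverside Borough becomes $141,050.

Summit Township: $83,500 · Lower Ward: $117,250 · East Precinct: $29,900 · Riverside Borough: $141,050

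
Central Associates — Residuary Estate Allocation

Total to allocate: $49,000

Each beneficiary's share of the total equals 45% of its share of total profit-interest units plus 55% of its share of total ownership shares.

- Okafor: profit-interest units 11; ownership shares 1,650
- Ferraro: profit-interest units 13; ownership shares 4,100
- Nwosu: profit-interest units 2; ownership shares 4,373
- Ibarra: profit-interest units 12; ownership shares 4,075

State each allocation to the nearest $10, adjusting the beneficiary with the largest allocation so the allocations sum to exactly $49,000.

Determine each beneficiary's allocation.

Okafor: $9,510; Ferraro: $15,330; Nwosu: $9,460; Ibarra: $14,700

Profit-interest units total 38; ownership shares total 14,198.
Combined weights (45% profit-interest units + 55% ownership shares): Okafor 0.1942; Ferraro 0.3128; Nwosu 0.1931; Ibarra 0.3000.
Proportional shares: Okafor 9,514.85; Ferraro 15,325.86; Nwosu 9,461.16; Ibarra 14,698.14.
Rounded to nearest $10: Okafor $9,510; Ferraro $15,330; Nwosu $9,460; Ibarra $14,700. Sum = $49,000.
Rounded total matches; no reconciliation needed.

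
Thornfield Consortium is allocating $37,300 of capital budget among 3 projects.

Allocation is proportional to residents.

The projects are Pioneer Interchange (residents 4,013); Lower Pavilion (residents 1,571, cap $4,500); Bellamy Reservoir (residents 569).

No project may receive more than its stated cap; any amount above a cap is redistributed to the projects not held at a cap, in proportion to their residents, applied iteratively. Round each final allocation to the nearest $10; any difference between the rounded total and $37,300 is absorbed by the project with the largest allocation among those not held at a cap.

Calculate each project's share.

Pioneer Interchange: $28,730; Lower Pavilion: $4,500; Bellamy Reservoir: $4,070

Total residents = 6,153.
Proportional shares (ignoring caps): Pioneer Interchange 24,327.14; Lower Pavilion 9,523.53; Bellamy Reservoir 3,449.33.
Cap binds for Lower Pavilion ($4,500); residual $32,800 reallocated over remaining residents 4,582.
Redistributed shares: Pioneer Interchange 28,726.84 → $28,730; Bellamy Reservoir 4,073.16 → $4,070.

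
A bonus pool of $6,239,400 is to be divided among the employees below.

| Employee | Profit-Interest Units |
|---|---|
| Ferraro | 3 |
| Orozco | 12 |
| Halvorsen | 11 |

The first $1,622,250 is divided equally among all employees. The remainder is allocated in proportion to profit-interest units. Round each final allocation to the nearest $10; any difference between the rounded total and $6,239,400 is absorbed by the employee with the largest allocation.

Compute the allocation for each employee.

$1,622,250 shared equally gives $540,750 per employee.
Remainder $4,617,150 by profit-interest units (total 26): Ferraro 532,748.08 → $532,750; Orozco 2,130,992.31 → $2,130,990; Halvorsen 1,953,409.62 → $1,953,410.
Totals: Ferraro $540,750 + $532,750 = $1,073,500; Orozco $540,750 + $2,130,990 = $2,671,740; Halvorsen $540,750 + $1,953,410 = $2,494,160.

Ferraro: $1,073,500; Orozco: $2,671,740; Halvorsen: $2,494,160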